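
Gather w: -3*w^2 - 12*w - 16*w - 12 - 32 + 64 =-3*w^2 - 28*w + 20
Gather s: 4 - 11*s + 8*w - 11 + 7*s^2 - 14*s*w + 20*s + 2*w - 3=7*s^2 + s*(9 - 14*w) + 10*w - 10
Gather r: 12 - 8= 4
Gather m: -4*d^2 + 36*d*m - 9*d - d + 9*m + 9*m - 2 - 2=-4*d^2 - 10*d + m*(36*d + 18) - 4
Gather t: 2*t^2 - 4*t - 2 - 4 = 2*t^2 - 4*t - 6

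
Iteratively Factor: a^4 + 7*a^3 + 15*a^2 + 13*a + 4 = (a + 1)*(a^3 + 6*a^2 + 9*a + 4) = (a + 1)^2*(a^2 + 5*a + 4) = (a + 1)^2*(a + 4)*(a + 1)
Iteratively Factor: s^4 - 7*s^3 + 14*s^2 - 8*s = (s - 4)*(s^3 - 3*s^2 + 2*s) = (s - 4)*(s - 1)*(s^2 - 2*s) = s*(s - 4)*(s - 1)*(s - 2)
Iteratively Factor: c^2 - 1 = (c - 1)*(c + 1)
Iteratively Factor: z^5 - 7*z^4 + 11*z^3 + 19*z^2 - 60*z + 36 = (z - 2)*(z^4 - 5*z^3 + z^2 + 21*z - 18) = (z - 2)*(z - 1)*(z^3 - 4*z^2 - 3*z + 18) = (z - 2)*(z - 1)*(z + 2)*(z^2 - 6*z + 9) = (z - 3)*(z - 2)*(z - 1)*(z + 2)*(z - 3)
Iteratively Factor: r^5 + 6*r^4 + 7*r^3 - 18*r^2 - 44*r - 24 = (r - 2)*(r^4 + 8*r^3 + 23*r^2 + 28*r + 12) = (r - 2)*(r + 1)*(r^3 + 7*r^2 + 16*r + 12) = (r - 2)*(r + 1)*(r + 2)*(r^2 + 5*r + 6) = (r - 2)*(r + 1)*(r + 2)*(r + 3)*(r + 2)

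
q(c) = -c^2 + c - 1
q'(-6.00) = 13.00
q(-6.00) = -43.00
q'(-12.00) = 25.00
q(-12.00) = -157.00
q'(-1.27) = 3.54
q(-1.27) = -3.88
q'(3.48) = -5.96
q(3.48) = -9.63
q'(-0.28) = 1.56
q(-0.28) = -1.36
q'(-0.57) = 2.14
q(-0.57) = -1.89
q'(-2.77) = 6.54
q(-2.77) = -11.44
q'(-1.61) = 4.22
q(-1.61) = -5.20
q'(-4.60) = 10.20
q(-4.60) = -26.76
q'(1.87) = -2.74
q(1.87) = -2.63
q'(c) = 1 - 2*c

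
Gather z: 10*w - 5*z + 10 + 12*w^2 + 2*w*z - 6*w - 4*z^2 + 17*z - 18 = 12*w^2 + 4*w - 4*z^2 + z*(2*w + 12) - 8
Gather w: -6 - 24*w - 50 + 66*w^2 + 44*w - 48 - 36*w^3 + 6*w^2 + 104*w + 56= -36*w^3 + 72*w^2 + 124*w - 48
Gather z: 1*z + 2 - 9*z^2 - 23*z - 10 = -9*z^2 - 22*z - 8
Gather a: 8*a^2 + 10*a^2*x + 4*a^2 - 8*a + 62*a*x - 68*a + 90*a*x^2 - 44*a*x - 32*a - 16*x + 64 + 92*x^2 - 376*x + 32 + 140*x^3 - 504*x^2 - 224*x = a^2*(10*x + 12) + a*(90*x^2 + 18*x - 108) + 140*x^3 - 412*x^2 - 616*x + 96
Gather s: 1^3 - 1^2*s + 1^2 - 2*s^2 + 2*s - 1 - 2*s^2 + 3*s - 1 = -4*s^2 + 4*s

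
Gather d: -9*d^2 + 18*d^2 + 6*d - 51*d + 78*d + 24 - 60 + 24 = 9*d^2 + 33*d - 12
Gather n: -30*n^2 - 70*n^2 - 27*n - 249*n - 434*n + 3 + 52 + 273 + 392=-100*n^2 - 710*n + 720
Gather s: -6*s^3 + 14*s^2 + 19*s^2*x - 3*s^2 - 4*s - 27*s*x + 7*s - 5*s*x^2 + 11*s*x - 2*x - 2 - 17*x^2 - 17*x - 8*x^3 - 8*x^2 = -6*s^3 + s^2*(19*x + 11) + s*(-5*x^2 - 16*x + 3) - 8*x^3 - 25*x^2 - 19*x - 2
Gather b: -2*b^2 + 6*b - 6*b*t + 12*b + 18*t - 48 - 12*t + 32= -2*b^2 + b*(18 - 6*t) + 6*t - 16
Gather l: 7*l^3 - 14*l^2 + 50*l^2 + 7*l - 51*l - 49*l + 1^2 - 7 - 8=7*l^3 + 36*l^2 - 93*l - 14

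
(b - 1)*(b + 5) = b^2 + 4*b - 5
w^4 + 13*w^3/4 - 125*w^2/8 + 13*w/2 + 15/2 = (w - 2)*(w - 5/4)*(w + 1/2)*(w + 6)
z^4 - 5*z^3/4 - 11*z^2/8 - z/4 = z*(z - 2)*(z + 1/4)*(z + 1/2)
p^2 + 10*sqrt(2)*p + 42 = (p + 3*sqrt(2))*(p + 7*sqrt(2))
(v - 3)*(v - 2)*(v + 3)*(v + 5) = v^4 + 3*v^3 - 19*v^2 - 27*v + 90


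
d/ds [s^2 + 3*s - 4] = 2*s + 3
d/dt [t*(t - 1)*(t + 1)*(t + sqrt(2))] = 4*t^3 + 3*sqrt(2)*t^2 - 2*t - sqrt(2)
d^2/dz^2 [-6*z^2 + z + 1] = -12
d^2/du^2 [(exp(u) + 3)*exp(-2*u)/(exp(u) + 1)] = 2*(2*exp(3*u) + 15*exp(2*u) + 17*exp(u) + 6)*exp(-2*u)/(exp(3*u) + 3*exp(2*u) + 3*exp(u) + 1)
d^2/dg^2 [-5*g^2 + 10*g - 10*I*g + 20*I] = -10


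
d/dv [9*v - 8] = 9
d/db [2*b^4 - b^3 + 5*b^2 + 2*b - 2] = 8*b^3 - 3*b^2 + 10*b + 2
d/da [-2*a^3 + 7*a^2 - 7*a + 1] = -6*a^2 + 14*a - 7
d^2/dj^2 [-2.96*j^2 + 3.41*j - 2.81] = -5.92000000000000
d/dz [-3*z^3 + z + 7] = 1 - 9*z^2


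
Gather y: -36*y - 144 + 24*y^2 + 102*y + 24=24*y^2 + 66*y - 120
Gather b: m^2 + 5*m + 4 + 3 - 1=m^2 + 5*m + 6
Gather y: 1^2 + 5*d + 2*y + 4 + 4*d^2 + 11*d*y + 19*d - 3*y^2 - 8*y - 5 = 4*d^2 + 24*d - 3*y^2 + y*(11*d - 6)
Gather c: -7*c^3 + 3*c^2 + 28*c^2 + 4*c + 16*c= -7*c^3 + 31*c^2 + 20*c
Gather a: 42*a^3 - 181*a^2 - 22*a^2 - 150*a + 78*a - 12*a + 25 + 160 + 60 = 42*a^3 - 203*a^2 - 84*a + 245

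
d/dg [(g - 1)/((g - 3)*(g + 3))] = (-g^2 + 2*g - 9)/(g^4 - 18*g^2 + 81)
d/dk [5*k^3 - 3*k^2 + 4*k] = 15*k^2 - 6*k + 4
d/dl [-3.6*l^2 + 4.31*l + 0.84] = 4.31 - 7.2*l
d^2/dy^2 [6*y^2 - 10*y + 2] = 12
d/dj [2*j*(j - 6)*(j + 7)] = 6*j^2 + 4*j - 84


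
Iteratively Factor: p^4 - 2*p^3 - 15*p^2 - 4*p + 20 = (p - 5)*(p^3 + 3*p^2 - 4) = (p - 5)*(p + 2)*(p^2 + p - 2) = (p - 5)*(p - 1)*(p + 2)*(p + 2)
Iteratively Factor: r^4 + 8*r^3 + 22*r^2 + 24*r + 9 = (r + 3)*(r^3 + 5*r^2 + 7*r + 3) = (r + 1)*(r + 3)*(r^2 + 4*r + 3) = (r + 1)^2*(r + 3)*(r + 3)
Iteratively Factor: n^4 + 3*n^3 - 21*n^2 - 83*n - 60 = (n - 5)*(n^3 + 8*n^2 + 19*n + 12) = (n - 5)*(n + 4)*(n^2 + 4*n + 3) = (n - 5)*(n + 3)*(n + 4)*(n + 1)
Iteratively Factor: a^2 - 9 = (a + 3)*(a - 3)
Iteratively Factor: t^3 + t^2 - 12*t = (t - 3)*(t^2 + 4*t) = (t - 3)*(t + 4)*(t)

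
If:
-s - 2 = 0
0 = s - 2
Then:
No Solution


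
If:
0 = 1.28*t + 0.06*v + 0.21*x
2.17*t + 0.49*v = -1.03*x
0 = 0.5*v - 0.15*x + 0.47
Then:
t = -0.04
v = -0.80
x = 0.46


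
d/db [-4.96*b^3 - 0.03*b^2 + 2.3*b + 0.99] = -14.88*b^2 - 0.06*b + 2.3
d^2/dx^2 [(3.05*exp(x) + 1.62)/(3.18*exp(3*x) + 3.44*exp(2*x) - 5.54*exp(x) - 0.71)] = (123.37128*exp(6*x) + 247.532472*exp(5*x) + 445.958864*exp(4*x) + 167.24945*exp(3*x) - 15.005292*exp(2*x) + 53.550274*exp(x) - 4.834603)*exp(x)/(32.157432*exp(9*x) + 104.359968*exp(8*x) - 55.175544*exp(7*x) - 344.450836*exp(6*x) + 49.5224400000001*exp(5*x) + 366.581016*exp(4*x) - 84.036974*exp(3*x) - 60.170796*exp(2*x) - 8.378142*exp(x) - 0.357911)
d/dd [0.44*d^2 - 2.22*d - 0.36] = 0.88*d - 2.22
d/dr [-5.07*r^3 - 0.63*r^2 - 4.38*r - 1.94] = -15.21*r^2 - 1.26*r - 4.38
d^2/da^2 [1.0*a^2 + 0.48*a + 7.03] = 2.00000000000000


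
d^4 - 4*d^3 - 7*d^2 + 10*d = d*(d - 5)*(d - 1)*(d + 2)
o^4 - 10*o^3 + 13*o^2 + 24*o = o*(o - 8)*(o - 3)*(o + 1)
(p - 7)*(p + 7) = p^2 - 49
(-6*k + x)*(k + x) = -6*k^2 - 5*k*x + x^2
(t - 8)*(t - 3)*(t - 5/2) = t^3 - 27*t^2/2 + 103*t/2 - 60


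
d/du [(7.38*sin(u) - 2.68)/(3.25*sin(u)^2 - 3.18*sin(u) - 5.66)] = (-23.985*sin(u)^2 + 17.42*sin(u) - 50.2932)*cos(u)/(10.5625*sin(u)^4 - 20.67*sin(u)^3 - 26.6776*sin(u)^2 + 35.9976*sin(u) + 32.0356)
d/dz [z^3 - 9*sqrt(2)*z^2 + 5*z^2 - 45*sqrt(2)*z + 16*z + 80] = 3*z^2 - 18*sqrt(2)*z + 10*z - 45*sqrt(2) + 16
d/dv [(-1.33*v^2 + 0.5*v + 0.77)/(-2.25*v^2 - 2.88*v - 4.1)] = (4.9554*v^2 + 14.371*v + 0.1676)/(5.0625*v^4 + 12.96*v^3 + 26.7444*v^2 + 23.616*v + 16.81)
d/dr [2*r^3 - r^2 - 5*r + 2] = 6*r^2 - 2*r - 5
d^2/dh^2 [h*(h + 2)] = 2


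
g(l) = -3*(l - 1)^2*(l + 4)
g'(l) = -3*(l - 1)^2 - 3*(l + 4)*(2*l - 2) = -9*l^2 - 12*l + 21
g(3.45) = -134.16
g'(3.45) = -127.52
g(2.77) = -63.63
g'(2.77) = -81.30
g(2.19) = -26.30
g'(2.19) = -48.44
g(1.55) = -5.04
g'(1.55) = -19.22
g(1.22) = -0.76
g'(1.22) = -7.04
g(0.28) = -6.66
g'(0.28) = 16.93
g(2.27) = -30.34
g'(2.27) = -52.62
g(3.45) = -134.16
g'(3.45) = -127.52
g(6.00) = -750.00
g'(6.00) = -375.00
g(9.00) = -2496.00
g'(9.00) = -816.00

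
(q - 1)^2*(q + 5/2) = q^3 + q^2/2 - 4*q + 5/2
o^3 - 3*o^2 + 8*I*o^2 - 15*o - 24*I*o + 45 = (o - 3)*(o + 3*I)*(o + 5*I)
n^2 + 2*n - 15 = (n - 3)*(n + 5)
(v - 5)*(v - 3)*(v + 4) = v^3 - 4*v^2 - 17*v + 60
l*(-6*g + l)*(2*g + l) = -12*g^2*l - 4*g*l^2 + l^3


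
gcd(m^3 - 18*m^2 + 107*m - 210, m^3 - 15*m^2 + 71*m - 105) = m^2 - 12*m + 35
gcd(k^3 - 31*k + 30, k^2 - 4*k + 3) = k - 1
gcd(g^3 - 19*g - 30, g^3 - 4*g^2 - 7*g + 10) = g^2 - 3*g - 10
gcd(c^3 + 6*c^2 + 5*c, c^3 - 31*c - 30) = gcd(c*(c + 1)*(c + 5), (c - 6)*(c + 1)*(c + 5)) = c^2 + 6*c + 5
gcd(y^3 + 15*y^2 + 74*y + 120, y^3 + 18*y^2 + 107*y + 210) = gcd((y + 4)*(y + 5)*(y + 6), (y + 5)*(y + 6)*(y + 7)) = y^2 + 11*y + 30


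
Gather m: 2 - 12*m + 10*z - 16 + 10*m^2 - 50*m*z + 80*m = 10*m^2 + m*(68 - 50*z) + 10*z - 14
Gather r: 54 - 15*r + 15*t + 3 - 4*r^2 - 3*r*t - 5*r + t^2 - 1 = -4*r^2 + r*(-3*t - 20) + t^2 + 15*t + 56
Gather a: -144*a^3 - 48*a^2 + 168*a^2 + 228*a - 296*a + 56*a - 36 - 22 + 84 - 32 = -144*a^3 + 120*a^2 - 12*a - 6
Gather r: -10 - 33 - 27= -70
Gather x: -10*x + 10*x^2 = 10*x^2 - 10*x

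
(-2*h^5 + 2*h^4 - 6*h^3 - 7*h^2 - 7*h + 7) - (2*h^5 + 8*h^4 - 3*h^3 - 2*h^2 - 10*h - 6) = -4*h^5 - 6*h^4 - 3*h^3 - 5*h^2 + 3*h + 13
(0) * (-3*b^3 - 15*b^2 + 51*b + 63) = 0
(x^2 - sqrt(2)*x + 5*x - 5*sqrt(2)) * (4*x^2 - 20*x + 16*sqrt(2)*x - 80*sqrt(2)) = 4*x^4 + 12*sqrt(2)*x^3 - 132*x^2 - 300*sqrt(2)*x + 800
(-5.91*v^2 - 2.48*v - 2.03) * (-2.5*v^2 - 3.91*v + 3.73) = 14.775*v^4 + 29.3081*v^3 - 7.2725*v^2 - 1.3131*v - 7.5719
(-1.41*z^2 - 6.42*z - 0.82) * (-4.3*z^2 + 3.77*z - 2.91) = 6.063*z^4 + 22.2903*z^3 - 16.5743*z^2 + 15.5908*z + 2.3862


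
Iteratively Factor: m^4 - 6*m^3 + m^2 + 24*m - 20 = (m + 2)*(m^3 - 8*m^2 + 17*m - 10) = (m - 5)*(m + 2)*(m^2 - 3*m + 2) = (m - 5)*(m - 1)*(m + 2)*(m - 2)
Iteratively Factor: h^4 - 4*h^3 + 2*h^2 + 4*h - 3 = (h - 1)*(h^3 - 3*h^2 - h + 3) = (h - 3)*(h - 1)*(h^2 - 1) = (h - 3)*(h - 1)^2*(h + 1)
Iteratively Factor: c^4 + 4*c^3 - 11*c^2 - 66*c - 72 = (c - 4)*(c^3 + 8*c^2 + 21*c + 18) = (c - 4)*(c + 3)*(c^2 + 5*c + 6) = (c - 4)*(c + 3)^2*(c + 2)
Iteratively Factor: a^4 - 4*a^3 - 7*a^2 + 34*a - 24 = (a - 4)*(a^3 - 7*a + 6) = (a - 4)*(a - 2)*(a^2 + 2*a - 3) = (a - 4)*(a - 2)*(a - 1)*(a + 3)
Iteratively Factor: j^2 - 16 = (j - 4)*(j + 4)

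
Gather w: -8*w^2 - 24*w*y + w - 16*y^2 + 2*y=-8*w^2 + w*(1 - 24*y) - 16*y^2 + 2*y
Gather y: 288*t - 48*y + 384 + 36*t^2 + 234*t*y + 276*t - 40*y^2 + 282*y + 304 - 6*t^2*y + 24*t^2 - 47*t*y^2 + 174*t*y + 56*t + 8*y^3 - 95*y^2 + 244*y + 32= 60*t^2 + 620*t + 8*y^3 + y^2*(-47*t - 135) + y*(-6*t^2 + 408*t + 478) + 720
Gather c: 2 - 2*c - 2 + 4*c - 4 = 2*c - 4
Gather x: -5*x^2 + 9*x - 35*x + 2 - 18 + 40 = -5*x^2 - 26*x + 24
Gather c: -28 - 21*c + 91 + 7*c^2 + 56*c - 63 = 7*c^2 + 35*c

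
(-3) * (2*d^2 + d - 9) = -6*d^2 - 3*d + 27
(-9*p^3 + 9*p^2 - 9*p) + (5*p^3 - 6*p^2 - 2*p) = -4*p^3 + 3*p^2 - 11*p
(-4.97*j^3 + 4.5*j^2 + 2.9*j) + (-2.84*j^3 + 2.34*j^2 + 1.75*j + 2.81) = -7.81*j^3 + 6.84*j^2 + 4.65*j + 2.81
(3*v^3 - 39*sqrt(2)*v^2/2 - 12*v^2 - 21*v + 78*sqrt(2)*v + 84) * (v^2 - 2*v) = 3*v^5 - 39*sqrt(2)*v^4/2 - 18*v^4 + 3*v^3 + 117*sqrt(2)*v^3 - 156*sqrt(2)*v^2 + 126*v^2 - 168*v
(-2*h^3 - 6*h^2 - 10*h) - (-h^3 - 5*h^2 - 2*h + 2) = -h^3 - h^2 - 8*h - 2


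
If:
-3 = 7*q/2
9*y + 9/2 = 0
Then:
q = -6/7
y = -1/2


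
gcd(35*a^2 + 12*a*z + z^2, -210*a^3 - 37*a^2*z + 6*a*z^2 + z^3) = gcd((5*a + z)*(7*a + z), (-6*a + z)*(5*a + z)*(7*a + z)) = 35*a^2 + 12*a*z + z^2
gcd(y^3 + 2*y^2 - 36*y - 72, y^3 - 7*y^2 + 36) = y^2 - 4*y - 12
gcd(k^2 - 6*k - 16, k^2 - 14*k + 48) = k - 8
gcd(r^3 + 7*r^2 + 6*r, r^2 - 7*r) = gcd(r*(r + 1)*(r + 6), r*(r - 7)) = r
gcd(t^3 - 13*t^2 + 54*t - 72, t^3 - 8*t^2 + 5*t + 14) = 1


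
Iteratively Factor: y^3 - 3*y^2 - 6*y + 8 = (y + 2)*(y^2 - 5*y + 4) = (y - 4)*(y + 2)*(y - 1)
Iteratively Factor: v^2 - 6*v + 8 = (v - 4)*(v - 2)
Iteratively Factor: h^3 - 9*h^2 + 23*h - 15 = (h - 1)*(h^2 - 8*h + 15) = (h - 5)*(h - 1)*(h - 3)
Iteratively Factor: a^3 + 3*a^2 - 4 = (a + 2)*(a^2 + a - 2) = (a + 2)^2*(a - 1)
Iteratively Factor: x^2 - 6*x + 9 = (x - 3)*(x - 3)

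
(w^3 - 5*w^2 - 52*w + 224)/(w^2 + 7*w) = w - 12 + 32/w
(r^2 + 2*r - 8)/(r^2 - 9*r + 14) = (r + 4)/(r - 7)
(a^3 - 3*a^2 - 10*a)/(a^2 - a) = (a^2 - 3*a - 10)/(a - 1)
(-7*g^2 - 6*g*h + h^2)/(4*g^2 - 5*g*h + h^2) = (-7*g^2 - 6*g*h + h^2)/(4*g^2 - 5*g*h + h^2)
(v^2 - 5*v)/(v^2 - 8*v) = (v - 5)/(v - 8)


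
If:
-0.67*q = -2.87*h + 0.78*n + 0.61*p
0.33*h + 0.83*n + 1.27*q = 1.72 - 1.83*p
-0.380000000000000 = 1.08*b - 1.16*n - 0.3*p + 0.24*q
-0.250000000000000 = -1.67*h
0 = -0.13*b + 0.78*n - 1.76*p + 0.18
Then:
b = -3.12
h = 0.15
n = -1.81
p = -0.47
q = 3.17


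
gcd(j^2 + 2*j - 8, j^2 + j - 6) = j - 2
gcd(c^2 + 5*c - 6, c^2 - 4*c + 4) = 1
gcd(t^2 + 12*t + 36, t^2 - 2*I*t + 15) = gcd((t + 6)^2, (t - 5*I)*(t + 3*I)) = 1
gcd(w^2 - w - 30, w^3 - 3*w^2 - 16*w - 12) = w - 6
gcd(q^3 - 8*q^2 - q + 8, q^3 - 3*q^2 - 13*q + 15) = q - 1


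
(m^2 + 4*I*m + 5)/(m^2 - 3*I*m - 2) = (m + 5*I)/(m - 2*I)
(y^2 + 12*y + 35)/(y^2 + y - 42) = (y + 5)/(y - 6)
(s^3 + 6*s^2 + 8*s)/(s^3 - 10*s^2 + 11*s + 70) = s*(s + 4)/(s^2 - 12*s + 35)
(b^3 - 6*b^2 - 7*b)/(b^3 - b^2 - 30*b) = (-b^2 + 6*b + 7)/(-b^2 + b + 30)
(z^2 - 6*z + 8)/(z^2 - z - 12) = (z - 2)/(z + 3)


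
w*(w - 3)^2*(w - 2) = w^4 - 8*w^3 + 21*w^2 - 18*w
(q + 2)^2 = q^2 + 4*q + 4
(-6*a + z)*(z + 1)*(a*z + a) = -6*a^2*z^2 - 12*a^2*z - 6*a^2 + a*z^3 + 2*a*z^2 + a*z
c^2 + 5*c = c*(c + 5)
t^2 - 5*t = t*(t - 5)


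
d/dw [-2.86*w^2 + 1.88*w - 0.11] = 1.88 - 5.72*w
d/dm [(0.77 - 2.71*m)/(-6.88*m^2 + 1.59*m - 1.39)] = (-18.6448*m^2 + 10.5952*m + 2.5426)/(47.3344*m^4 - 21.8784*m^3 + 21.6545*m^2 - 4.4202*m + 1.9321)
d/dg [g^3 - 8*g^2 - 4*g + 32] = 3*g^2 - 16*g - 4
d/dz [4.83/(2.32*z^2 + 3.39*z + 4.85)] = (-22.4112*z - 16.3737)/(2.32*z^2 + 3.39*z + 4.85)^2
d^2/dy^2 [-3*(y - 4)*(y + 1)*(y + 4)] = -18*y - 6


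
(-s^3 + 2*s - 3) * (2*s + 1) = -2*s^4 - s^3 + 4*s^2 - 4*s - 3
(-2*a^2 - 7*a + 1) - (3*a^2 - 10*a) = -5*a^2 + 3*a + 1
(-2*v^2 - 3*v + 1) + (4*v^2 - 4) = 2*v^2 - 3*v - 3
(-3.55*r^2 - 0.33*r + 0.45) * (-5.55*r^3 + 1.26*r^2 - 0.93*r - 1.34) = 19.7025*r^5 - 2.6415*r^4 + 0.3882*r^3 + 5.6309*r^2 + 0.0237*r - 0.603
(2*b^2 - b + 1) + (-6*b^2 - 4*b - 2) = -4*b^2 - 5*b - 1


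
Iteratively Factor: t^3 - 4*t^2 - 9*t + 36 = (t - 3)*(t^2 - t - 12) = (t - 3)*(t + 3)*(t - 4)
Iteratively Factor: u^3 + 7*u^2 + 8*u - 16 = (u - 1)*(u^2 + 8*u + 16) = (u - 1)*(u + 4)*(u + 4)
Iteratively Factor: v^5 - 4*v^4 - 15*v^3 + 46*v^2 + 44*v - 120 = (v - 2)*(v^4 - 2*v^3 - 19*v^2 + 8*v + 60) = (v - 5)*(v - 2)*(v^3 + 3*v^2 - 4*v - 12) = (v - 5)*(v - 2)^2*(v^2 + 5*v + 6) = (v - 5)*(v - 2)^2*(v + 3)*(v + 2)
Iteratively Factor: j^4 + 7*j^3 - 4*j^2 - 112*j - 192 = (j + 4)*(j^3 + 3*j^2 - 16*j - 48) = (j + 4)^2*(j^2 - j - 12) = (j - 4)*(j + 4)^2*(j + 3)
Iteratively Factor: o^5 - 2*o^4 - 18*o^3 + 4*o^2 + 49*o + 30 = (o + 1)*(o^4 - 3*o^3 - 15*o^2 + 19*o + 30) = (o + 1)*(o + 3)*(o^3 - 6*o^2 + 3*o + 10) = (o - 2)*(o + 1)*(o + 3)*(o^2 - 4*o - 5) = (o - 5)*(o - 2)*(o + 1)*(o + 3)*(o + 1)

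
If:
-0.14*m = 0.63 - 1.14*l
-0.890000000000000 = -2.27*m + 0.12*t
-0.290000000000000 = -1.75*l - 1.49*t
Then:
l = 0.60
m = 0.37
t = -0.51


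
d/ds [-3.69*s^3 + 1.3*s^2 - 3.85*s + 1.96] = -11.07*s^2 + 2.6*s - 3.85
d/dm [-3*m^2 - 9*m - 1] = -6*m - 9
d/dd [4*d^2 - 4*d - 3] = 8*d - 4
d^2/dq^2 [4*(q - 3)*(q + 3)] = 8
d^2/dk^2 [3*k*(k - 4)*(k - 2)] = 18*k - 36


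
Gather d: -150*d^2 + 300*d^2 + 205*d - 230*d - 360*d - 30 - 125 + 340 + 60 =150*d^2 - 385*d + 245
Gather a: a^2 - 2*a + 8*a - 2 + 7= a^2 + 6*a + 5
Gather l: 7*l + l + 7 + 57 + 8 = 8*l + 72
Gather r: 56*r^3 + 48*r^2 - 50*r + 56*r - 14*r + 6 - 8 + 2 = 56*r^3 + 48*r^2 - 8*r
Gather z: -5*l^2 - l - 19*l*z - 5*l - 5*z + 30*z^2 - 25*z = -5*l^2 - 6*l + 30*z^2 + z*(-19*l - 30)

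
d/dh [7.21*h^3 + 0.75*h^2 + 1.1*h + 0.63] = 21.63*h^2 + 1.5*h + 1.1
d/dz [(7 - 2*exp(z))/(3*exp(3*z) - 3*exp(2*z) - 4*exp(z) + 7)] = (12*exp(3*z) - 69*exp(2*z) + 42*exp(z) + 14)*exp(z)/(9*exp(6*z) - 18*exp(5*z) - 15*exp(4*z) + 66*exp(3*z) - 26*exp(2*z) - 56*exp(z) + 49)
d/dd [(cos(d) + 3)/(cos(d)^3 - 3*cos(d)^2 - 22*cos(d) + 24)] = (-33*cos(d)/2 + 3*cos(2*d) + cos(3*d)/2 - 87)*sin(d)/(cos(d)^3 - 3*cos(d)^2 - 22*cos(d) + 24)^2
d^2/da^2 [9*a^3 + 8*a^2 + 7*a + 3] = 54*a + 16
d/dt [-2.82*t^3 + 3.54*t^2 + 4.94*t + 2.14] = -8.46*t^2 + 7.08*t + 4.94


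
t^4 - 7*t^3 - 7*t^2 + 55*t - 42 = (t - 7)*(t - 2)*(t - 1)*(t + 3)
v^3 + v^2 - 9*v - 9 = (v - 3)*(v + 1)*(v + 3)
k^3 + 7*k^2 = k^2*(k + 7)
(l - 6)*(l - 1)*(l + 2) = l^3 - 5*l^2 - 8*l + 12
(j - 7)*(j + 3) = j^2 - 4*j - 21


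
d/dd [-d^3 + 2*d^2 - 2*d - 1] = -3*d^2 + 4*d - 2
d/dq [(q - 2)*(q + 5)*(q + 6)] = 3*q^2 + 18*q + 8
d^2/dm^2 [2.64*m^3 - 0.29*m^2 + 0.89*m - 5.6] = 15.84*m - 0.58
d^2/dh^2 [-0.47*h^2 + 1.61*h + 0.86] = -0.940000000000000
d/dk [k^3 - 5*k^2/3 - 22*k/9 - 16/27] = 3*k^2 - 10*k/3 - 22/9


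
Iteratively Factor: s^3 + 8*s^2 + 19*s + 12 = (s + 1)*(s^2 + 7*s + 12) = (s + 1)*(s + 4)*(s + 3)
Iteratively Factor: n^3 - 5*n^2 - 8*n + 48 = (n - 4)*(n^2 - n - 12) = (n - 4)^2*(n + 3)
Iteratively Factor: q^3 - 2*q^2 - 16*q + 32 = (q - 4)*(q^2 + 2*q - 8) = (q - 4)*(q - 2)*(q + 4)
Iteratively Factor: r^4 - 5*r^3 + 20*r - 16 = (r - 2)*(r^3 - 3*r^2 - 6*r + 8) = (r - 4)*(r - 2)*(r^2 + r - 2) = (r - 4)*(r - 2)*(r + 2)*(r - 1)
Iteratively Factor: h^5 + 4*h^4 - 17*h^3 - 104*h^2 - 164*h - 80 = (h + 2)*(h^4 + 2*h^3 - 21*h^2 - 62*h - 40) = (h - 5)*(h + 2)*(h^3 + 7*h^2 + 14*h + 8) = (h - 5)*(h + 2)^2*(h^2 + 5*h + 4) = (h - 5)*(h + 2)^2*(h + 4)*(h + 1)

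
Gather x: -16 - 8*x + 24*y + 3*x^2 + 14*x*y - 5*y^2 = 3*x^2 + x*(14*y - 8) - 5*y^2 + 24*y - 16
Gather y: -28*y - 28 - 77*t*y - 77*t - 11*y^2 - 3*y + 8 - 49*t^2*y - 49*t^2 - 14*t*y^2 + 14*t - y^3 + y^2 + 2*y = -49*t^2 - 63*t - y^3 + y^2*(-14*t - 10) + y*(-49*t^2 - 77*t - 29) - 20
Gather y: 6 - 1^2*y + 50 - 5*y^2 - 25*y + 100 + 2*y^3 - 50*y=2*y^3 - 5*y^2 - 76*y + 156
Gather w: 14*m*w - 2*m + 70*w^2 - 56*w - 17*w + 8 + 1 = -2*m + 70*w^2 + w*(14*m - 73) + 9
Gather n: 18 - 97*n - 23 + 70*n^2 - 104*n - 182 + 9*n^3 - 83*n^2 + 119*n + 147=9*n^3 - 13*n^2 - 82*n - 40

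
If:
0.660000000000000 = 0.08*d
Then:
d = 8.25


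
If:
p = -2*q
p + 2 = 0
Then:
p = -2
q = 1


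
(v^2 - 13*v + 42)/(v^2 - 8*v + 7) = (v - 6)/(v - 1)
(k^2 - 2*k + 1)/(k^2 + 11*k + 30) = (k^2 - 2*k + 1)/(k^2 + 11*k + 30)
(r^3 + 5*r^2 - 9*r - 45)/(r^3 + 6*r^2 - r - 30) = (r - 3)/(r - 2)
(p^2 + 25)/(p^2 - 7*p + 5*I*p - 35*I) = (p - 5*I)/(p - 7)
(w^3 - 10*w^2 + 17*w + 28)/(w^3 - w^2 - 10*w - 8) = (w - 7)/(w + 2)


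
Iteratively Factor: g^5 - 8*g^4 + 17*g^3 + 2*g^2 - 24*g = (g - 3)*(g^4 - 5*g^3 + 2*g^2 + 8*g) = (g - 3)*(g + 1)*(g^3 - 6*g^2 + 8*g) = (g - 3)*(g - 2)*(g + 1)*(g^2 - 4*g) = g*(g - 3)*(g - 2)*(g + 1)*(g - 4)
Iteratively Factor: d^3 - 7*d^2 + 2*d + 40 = (d - 4)*(d^2 - 3*d - 10) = (d - 4)*(d + 2)*(d - 5)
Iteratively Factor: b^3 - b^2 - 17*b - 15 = (b - 5)*(b^2 + 4*b + 3) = (b - 5)*(b + 1)*(b + 3)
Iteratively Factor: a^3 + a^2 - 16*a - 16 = (a + 1)*(a^2 - 16) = (a - 4)*(a + 1)*(a + 4)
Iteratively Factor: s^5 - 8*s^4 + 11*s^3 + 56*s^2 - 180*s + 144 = (s + 3)*(s^4 - 11*s^3 + 44*s^2 - 76*s + 48) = (s - 4)*(s + 3)*(s^3 - 7*s^2 + 16*s - 12) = (s - 4)*(s - 2)*(s + 3)*(s^2 - 5*s + 6) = (s - 4)*(s - 2)^2*(s + 3)*(s - 3)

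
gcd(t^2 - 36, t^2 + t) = 1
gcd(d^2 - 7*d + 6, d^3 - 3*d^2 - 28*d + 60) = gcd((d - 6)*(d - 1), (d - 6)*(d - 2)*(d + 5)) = d - 6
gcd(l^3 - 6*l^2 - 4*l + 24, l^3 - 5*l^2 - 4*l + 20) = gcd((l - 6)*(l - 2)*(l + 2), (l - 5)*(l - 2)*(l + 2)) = l^2 - 4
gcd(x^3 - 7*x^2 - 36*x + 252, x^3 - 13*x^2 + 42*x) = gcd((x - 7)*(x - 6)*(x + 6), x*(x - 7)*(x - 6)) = x^2 - 13*x + 42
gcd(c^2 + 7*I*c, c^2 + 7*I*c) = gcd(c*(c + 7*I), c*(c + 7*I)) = c^2 + 7*I*c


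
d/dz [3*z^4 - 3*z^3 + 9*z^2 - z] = 12*z^3 - 9*z^2 + 18*z - 1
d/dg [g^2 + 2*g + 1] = 2*g + 2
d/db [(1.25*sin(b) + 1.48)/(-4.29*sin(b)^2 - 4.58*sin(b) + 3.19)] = (5.3625*sin(b)^2 + 12.6984*sin(b) + 10.7659)*cos(b)/(18.4041*sin(b)^4 + 39.2964*sin(b)^3 - 6.3938*sin(b)^2 - 29.2204*sin(b) + 10.1761)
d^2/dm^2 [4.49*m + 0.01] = 0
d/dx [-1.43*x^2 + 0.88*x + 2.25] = 0.88 - 2.86*x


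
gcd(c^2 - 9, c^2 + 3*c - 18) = c - 3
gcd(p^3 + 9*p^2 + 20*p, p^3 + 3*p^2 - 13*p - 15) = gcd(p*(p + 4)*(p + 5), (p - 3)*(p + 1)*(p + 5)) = p + 5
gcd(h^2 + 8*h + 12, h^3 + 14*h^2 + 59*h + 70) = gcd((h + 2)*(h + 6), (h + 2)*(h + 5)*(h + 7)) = h + 2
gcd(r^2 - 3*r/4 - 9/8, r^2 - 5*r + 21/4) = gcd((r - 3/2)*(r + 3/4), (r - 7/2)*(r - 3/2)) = r - 3/2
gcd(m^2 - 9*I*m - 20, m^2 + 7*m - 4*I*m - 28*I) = m - 4*I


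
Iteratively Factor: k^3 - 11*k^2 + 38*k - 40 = (k - 2)*(k^2 - 9*k + 20) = (k - 4)*(k - 2)*(k - 5)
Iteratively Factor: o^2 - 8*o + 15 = (o - 5)*(o - 3)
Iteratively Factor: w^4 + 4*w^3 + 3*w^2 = (w)*(w^3 + 4*w^2 + 3*w) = w*(w + 3)*(w^2 + w) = w^2*(w + 3)*(w + 1)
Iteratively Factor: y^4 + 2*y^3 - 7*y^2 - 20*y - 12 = (y - 3)*(y^3 + 5*y^2 + 8*y + 4) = (y - 3)*(y + 1)*(y^2 + 4*y + 4) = (y - 3)*(y + 1)*(y + 2)*(y + 2)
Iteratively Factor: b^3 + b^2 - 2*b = (b - 1)*(b^2 + 2*b) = b*(b - 1)*(b + 2)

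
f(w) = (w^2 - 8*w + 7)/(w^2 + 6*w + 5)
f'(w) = (-2*w - 6)*(w^2 - 8*w + 7)/(w^2 + 6*w + 5)^2 + (2*w - 8)/(w^2 + 6*w + 5)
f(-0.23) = 2.42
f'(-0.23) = -5.96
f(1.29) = -0.11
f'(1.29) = -0.31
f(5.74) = -0.08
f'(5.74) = 0.07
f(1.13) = -0.06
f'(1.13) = -0.40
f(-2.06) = -8.90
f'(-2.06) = -1.48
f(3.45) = -0.23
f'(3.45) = 0.05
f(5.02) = -0.13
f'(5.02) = 0.07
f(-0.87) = 27.41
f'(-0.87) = -235.63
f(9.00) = 0.11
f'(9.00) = 0.05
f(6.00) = -0.06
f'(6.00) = 0.07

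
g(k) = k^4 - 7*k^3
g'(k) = 4*k^3 - 21*k^2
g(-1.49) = 28.08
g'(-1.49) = -59.85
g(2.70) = -84.64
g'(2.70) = -74.36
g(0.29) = -0.16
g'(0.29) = -1.67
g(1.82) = -31.23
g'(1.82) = -45.45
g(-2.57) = 162.45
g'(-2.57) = -206.60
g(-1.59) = 34.53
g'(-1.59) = -69.17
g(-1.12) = 11.41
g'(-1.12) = -31.96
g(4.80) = -243.30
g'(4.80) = -41.47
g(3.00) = -108.00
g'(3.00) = -81.00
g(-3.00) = 270.00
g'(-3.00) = -297.00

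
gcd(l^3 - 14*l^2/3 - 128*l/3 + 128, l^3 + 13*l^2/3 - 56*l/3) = l - 8/3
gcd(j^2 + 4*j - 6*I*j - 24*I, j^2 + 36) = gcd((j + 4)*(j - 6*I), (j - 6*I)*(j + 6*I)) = j - 6*I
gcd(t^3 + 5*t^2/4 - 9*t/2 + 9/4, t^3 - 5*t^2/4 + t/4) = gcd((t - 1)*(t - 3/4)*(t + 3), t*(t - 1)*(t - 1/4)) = t - 1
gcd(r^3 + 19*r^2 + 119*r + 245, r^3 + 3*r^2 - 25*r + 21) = r + 7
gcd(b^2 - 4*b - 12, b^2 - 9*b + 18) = b - 6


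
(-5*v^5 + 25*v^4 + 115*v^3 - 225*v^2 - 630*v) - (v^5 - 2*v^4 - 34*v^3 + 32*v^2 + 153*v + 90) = -6*v^5 + 27*v^4 + 149*v^3 - 257*v^2 - 783*v - 90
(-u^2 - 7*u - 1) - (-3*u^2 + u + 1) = 2*u^2 - 8*u - 2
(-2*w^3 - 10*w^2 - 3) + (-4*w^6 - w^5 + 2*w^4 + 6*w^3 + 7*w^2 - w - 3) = -4*w^6 - w^5 + 2*w^4 + 4*w^3 - 3*w^2 - w - 6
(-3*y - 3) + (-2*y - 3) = -5*y - 6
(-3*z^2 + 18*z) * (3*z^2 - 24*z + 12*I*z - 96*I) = -9*z^4 + 126*z^3 - 36*I*z^3 - 432*z^2 + 504*I*z^2 - 1728*I*z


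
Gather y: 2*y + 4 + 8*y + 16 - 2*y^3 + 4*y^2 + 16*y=-2*y^3 + 4*y^2 + 26*y + 20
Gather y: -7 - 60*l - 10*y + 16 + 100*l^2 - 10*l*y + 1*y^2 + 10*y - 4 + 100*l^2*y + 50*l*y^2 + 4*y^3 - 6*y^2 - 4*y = 100*l^2 - 60*l + 4*y^3 + y^2*(50*l - 5) + y*(100*l^2 - 10*l - 4) + 5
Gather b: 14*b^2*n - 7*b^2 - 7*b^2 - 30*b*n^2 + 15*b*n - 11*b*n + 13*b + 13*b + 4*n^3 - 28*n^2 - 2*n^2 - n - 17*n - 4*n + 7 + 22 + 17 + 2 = b^2*(14*n - 14) + b*(-30*n^2 + 4*n + 26) + 4*n^3 - 30*n^2 - 22*n + 48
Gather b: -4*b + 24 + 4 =28 - 4*b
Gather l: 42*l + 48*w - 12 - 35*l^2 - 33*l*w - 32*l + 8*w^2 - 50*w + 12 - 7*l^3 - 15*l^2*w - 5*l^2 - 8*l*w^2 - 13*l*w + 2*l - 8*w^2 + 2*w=-7*l^3 + l^2*(-15*w - 40) + l*(-8*w^2 - 46*w + 12)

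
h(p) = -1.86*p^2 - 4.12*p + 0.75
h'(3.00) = -15.28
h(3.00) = -28.35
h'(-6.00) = 18.20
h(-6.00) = -41.49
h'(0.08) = -4.42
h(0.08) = 0.41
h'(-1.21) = 0.38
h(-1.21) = 3.01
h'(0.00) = -4.12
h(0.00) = 0.75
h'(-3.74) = 9.79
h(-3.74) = -9.86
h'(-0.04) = -3.97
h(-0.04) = 0.91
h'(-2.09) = 3.65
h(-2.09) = 1.24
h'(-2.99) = 7.00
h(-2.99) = -3.56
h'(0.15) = -4.68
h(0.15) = 0.09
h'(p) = -3.72*p - 4.12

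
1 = 1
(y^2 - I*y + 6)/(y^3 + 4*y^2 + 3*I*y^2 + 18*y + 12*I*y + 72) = (y + 2*I)/(y^2 + y*(4 + 6*I) + 24*I)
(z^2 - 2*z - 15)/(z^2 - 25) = (z + 3)/(z + 5)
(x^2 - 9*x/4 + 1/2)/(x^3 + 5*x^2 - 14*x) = (x - 1/4)/(x*(x + 7))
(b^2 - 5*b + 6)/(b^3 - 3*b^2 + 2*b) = (b - 3)/(b*(b - 1))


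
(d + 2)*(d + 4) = d^2 + 6*d + 8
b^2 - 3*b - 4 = (b - 4)*(b + 1)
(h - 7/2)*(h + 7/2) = h^2 - 49/4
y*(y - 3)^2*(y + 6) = y^4 - 27*y^2 + 54*y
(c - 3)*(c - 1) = c^2 - 4*c + 3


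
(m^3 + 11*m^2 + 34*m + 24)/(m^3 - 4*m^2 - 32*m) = (m^2 + 7*m + 6)/(m*(m - 8))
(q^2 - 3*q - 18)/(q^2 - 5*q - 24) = (q - 6)/(q - 8)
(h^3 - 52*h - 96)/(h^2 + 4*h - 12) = (h^2 - 6*h - 16)/(h - 2)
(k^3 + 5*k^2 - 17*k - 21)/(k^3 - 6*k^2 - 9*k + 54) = (k^2 + 8*k + 7)/(k^2 - 3*k - 18)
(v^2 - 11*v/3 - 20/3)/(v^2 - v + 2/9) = 3*(3*v^2 - 11*v - 20)/(9*v^2 - 9*v + 2)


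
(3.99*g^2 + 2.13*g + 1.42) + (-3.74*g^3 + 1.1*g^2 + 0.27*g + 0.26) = -3.74*g^3 + 5.09*g^2 + 2.4*g + 1.68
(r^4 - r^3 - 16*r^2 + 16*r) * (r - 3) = r^5 - 4*r^4 - 13*r^3 + 64*r^2 - 48*r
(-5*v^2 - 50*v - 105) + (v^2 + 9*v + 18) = -4*v^2 - 41*v - 87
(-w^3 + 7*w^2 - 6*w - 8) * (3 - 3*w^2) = 3*w^5 - 21*w^4 + 15*w^3 + 45*w^2 - 18*w - 24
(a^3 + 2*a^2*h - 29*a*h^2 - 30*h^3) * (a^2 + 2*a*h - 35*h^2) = a^5 + 4*a^4*h - 60*a^3*h^2 - 158*a^2*h^3 + 955*a*h^4 + 1050*h^5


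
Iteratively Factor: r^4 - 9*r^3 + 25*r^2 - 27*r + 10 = (r - 1)*(r^3 - 8*r^2 + 17*r - 10) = (r - 5)*(r - 1)*(r^2 - 3*r + 2) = (r - 5)*(r - 1)^2*(r - 2)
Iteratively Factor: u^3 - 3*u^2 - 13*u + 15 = (u - 1)*(u^2 - 2*u - 15) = (u - 1)*(u + 3)*(u - 5)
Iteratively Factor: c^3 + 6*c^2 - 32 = (c + 4)*(c^2 + 2*c - 8) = (c + 4)^2*(c - 2)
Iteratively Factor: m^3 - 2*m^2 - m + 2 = (m - 1)*(m^2 - m - 2) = (m - 1)*(m + 1)*(m - 2)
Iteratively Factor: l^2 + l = (l + 1)*(l)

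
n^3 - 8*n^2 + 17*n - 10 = (n - 5)*(n - 2)*(n - 1)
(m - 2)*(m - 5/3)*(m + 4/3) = m^3 - 7*m^2/3 - 14*m/9 + 40/9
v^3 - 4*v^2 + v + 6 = (v - 3)*(v - 2)*(v + 1)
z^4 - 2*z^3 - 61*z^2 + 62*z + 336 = (z - 8)*(z - 3)*(z + 2)*(z + 7)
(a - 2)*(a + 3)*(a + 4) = a^3 + 5*a^2 - 2*a - 24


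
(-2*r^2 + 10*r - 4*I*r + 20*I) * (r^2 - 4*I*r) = -2*r^4 + 10*r^3 + 4*I*r^3 - 16*r^2 - 20*I*r^2 + 80*r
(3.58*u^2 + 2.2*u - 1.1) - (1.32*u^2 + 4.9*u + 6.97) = 2.26*u^2 - 2.7*u - 8.07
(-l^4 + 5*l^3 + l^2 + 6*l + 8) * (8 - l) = l^5 - 13*l^4 + 39*l^3 + 2*l^2 + 40*l + 64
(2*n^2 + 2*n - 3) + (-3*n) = 2*n^2 - n - 3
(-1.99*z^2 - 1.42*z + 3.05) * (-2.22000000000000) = 4.4178*z^2 + 3.1524*z - 6.771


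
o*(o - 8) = o^2 - 8*o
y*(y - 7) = y^2 - 7*y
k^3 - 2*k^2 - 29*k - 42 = (k - 7)*(k + 2)*(k + 3)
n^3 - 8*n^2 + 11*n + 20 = (n - 5)*(n - 4)*(n + 1)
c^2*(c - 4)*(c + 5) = c^4 + c^3 - 20*c^2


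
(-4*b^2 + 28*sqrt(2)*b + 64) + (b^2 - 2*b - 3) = -3*b^2 - 2*b + 28*sqrt(2)*b + 61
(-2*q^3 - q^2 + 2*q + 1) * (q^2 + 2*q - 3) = -2*q^5 - 5*q^4 + 6*q^3 + 8*q^2 - 4*q - 3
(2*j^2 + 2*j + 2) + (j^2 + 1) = 3*j^2 + 2*j + 3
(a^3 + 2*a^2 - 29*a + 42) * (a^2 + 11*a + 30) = a^5 + 13*a^4 + 23*a^3 - 217*a^2 - 408*a + 1260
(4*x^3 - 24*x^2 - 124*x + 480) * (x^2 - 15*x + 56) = 4*x^5 - 84*x^4 + 460*x^3 + 996*x^2 - 14144*x + 26880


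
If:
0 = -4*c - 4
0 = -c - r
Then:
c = -1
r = 1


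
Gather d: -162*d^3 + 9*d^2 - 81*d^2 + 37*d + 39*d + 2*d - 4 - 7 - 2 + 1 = -162*d^3 - 72*d^2 + 78*d - 12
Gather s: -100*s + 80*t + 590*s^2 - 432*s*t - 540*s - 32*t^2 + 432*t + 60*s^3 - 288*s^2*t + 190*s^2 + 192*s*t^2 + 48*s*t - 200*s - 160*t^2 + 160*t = 60*s^3 + s^2*(780 - 288*t) + s*(192*t^2 - 384*t - 840) - 192*t^2 + 672*t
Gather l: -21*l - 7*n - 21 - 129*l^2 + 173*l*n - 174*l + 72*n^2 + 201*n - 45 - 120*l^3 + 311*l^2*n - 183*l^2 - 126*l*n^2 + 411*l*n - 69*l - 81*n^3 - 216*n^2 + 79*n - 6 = -120*l^3 + l^2*(311*n - 312) + l*(-126*n^2 + 584*n - 264) - 81*n^3 - 144*n^2 + 273*n - 72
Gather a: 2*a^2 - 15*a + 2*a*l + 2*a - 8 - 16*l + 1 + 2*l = 2*a^2 + a*(2*l - 13) - 14*l - 7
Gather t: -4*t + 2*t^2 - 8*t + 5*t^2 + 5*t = 7*t^2 - 7*t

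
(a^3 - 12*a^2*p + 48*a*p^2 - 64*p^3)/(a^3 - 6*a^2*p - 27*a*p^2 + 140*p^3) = (-a^2 + 8*a*p - 16*p^2)/(-a^2 + 2*a*p + 35*p^2)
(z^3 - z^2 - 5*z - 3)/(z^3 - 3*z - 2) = (z - 3)/(z - 2)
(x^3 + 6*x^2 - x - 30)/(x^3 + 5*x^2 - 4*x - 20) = (x + 3)/(x + 2)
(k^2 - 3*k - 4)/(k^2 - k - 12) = (k + 1)/(k + 3)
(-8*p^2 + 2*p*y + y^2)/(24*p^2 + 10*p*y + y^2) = (-2*p + y)/(6*p + y)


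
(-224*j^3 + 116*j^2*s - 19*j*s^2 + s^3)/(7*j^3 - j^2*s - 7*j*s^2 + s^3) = (32*j^2 - 12*j*s + s^2)/(-j^2 + s^2)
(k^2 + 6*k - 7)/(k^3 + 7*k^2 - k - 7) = 1/(k + 1)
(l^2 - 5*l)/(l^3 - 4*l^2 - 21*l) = (5 - l)/(-l^2 + 4*l + 21)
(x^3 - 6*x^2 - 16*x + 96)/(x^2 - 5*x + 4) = (x^2 - 2*x - 24)/(x - 1)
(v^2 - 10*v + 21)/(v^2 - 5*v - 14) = (v - 3)/(v + 2)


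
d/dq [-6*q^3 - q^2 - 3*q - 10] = -18*q^2 - 2*q - 3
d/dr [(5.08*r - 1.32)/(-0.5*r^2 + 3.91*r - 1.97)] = (2.54*r^2 - 1.32*r - 4.8464)/(0.25*r^4 - 3.91*r^3 + 17.2581*r^2 - 15.4054*r + 3.8809)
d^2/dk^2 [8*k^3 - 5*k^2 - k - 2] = 48*k - 10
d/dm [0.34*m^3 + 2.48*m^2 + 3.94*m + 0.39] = 1.02*m^2 + 4.96*m + 3.94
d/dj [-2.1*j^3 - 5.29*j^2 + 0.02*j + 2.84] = -6.3*j^2 - 10.58*j + 0.02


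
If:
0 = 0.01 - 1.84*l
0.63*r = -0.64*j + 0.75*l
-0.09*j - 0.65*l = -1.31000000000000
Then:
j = 14.52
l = 0.01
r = -14.74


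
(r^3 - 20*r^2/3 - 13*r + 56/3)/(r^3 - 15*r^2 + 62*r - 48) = (r + 7/3)/(r - 6)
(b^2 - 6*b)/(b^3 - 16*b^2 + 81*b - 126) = b/(b^2 - 10*b + 21)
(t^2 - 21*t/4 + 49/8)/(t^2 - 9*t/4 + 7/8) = (2*t - 7)/(2*t - 1)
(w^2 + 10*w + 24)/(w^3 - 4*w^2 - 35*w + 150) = (w + 4)/(w^2 - 10*w + 25)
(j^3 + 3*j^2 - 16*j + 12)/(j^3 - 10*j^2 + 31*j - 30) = (j^2 + 5*j - 6)/(j^2 - 8*j + 15)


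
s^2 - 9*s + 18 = (s - 6)*(s - 3)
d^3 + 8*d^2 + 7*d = d*(d + 1)*(d + 7)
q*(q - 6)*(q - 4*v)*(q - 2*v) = q^4 - 6*q^3*v - 6*q^3 + 8*q^2*v^2 + 36*q^2*v - 48*q*v^2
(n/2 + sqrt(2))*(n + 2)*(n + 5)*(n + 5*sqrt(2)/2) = n^4/2 + 9*sqrt(2)*n^3/4 + 7*n^3/2 + 10*n^2 + 63*sqrt(2)*n^2/4 + 45*sqrt(2)*n/2 + 35*n + 50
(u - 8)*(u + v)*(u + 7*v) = u^3 + 8*u^2*v - 8*u^2 + 7*u*v^2 - 64*u*v - 56*v^2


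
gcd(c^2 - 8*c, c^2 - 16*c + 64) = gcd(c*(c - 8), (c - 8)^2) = c - 8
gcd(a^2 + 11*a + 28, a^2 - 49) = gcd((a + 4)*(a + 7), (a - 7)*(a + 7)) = a + 7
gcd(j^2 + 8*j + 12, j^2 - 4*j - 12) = j + 2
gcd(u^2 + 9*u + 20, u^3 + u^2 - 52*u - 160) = u^2 + 9*u + 20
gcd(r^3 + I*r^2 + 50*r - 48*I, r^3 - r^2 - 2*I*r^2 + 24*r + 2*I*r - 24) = r - 6*I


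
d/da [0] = 0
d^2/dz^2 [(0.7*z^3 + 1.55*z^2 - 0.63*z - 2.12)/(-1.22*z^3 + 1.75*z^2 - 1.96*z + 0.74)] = (-7.60304*z^6 + 15.669192*z^5 + 44.449236*z^4 - 105.362362*z^3 + 94.331412*z^2 - 39.341004*z + 10.927528)/(1.815848*z^9 - 7.8141*z^8 + 19.960542*z^7 - 33.771223*z^6 + 41.547156*z^5 - 37.584078*z^4 + 24.762952*z^3 - 11.403252*z^2 + 3.219888*z - 0.405224)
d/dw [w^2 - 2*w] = 2*w - 2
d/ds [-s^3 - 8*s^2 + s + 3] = -3*s^2 - 16*s + 1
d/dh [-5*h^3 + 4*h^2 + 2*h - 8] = -15*h^2 + 8*h + 2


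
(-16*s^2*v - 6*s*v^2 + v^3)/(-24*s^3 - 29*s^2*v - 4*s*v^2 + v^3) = v*(2*s + v)/(3*s^2 + 4*s*v + v^2)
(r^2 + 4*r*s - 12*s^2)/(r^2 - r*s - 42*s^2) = (r - 2*s)/(r - 7*s)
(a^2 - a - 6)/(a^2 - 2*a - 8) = (a - 3)/(a - 4)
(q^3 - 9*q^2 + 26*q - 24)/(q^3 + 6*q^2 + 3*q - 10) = (q^3 - 9*q^2 + 26*q - 24)/(q^3 + 6*q^2 + 3*q - 10)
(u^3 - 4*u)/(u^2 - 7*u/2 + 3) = 2*u*(u + 2)/(2*u - 3)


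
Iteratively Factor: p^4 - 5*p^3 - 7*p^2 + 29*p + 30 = (p - 3)*(p^3 - 2*p^2 - 13*p - 10) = (p - 3)*(p + 2)*(p^2 - 4*p - 5) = (p - 5)*(p - 3)*(p + 2)*(p + 1)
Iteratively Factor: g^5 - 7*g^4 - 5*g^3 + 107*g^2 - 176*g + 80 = (g - 5)*(g^4 - 2*g^3 - 15*g^2 + 32*g - 16) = (g - 5)*(g - 1)*(g^3 - g^2 - 16*g + 16) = (g - 5)*(g - 4)*(g - 1)*(g^2 + 3*g - 4) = (g - 5)*(g - 4)*(g - 1)*(g + 4)*(g - 1)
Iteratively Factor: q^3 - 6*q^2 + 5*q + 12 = (q - 3)*(q^2 - 3*q - 4) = (q - 3)*(q + 1)*(q - 4)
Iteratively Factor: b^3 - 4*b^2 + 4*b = (b - 2)*(b^2 - 2*b) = b*(b - 2)*(b - 2)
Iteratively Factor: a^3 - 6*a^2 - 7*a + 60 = (a - 5)*(a^2 - a - 12) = (a - 5)*(a + 3)*(a - 4)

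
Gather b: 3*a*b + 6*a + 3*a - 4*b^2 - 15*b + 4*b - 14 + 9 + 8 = 9*a - 4*b^2 + b*(3*a - 11) + 3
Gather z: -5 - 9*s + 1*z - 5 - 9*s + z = -18*s + 2*z - 10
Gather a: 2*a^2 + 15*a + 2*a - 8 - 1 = 2*a^2 + 17*a - 9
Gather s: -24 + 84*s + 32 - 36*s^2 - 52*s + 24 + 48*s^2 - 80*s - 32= 12*s^2 - 48*s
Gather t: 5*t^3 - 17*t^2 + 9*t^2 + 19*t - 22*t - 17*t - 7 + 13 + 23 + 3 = 5*t^3 - 8*t^2 - 20*t + 32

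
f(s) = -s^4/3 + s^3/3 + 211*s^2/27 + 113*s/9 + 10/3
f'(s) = -4*s^3/3 + s^2 + 422*s/27 + 113/9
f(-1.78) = 0.52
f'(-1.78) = -4.58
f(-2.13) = 1.96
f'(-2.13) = -3.31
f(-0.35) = -0.12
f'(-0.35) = 7.26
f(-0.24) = 0.76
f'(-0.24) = 8.88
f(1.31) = 32.96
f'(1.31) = 31.75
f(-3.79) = -18.92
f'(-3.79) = 40.27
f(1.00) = 23.70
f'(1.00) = 27.85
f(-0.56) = -1.34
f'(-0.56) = 4.35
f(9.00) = -1194.67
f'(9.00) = -737.78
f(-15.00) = -16426.67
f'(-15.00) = 4503.11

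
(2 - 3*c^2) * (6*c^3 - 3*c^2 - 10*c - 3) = -18*c^5 + 9*c^4 + 42*c^3 + 3*c^2 - 20*c - 6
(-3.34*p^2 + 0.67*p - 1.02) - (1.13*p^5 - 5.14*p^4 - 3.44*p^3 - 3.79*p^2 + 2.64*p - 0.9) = -1.13*p^5 + 5.14*p^4 + 3.44*p^3 + 0.45*p^2 - 1.97*p - 0.12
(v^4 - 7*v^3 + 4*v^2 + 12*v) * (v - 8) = v^5 - 15*v^4 + 60*v^3 - 20*v^2 - 96*v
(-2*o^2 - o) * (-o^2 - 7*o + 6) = 2*o^4 + 15*o^3 - 5*o^2 - 6*o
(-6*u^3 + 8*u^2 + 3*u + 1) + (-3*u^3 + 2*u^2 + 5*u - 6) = -9*u^3 + 10*u^2 + 8*u - 5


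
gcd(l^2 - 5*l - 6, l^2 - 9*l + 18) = l - 6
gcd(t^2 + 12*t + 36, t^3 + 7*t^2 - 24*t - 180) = t^2 + 12*t + 36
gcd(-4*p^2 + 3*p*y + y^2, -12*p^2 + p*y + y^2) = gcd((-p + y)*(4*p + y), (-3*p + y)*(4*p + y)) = 4*p + y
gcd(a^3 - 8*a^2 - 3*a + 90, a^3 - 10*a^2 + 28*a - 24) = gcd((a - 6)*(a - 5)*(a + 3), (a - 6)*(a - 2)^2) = a - 6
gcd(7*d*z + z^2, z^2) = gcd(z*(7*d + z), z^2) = z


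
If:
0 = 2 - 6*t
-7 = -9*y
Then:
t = 1/3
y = 7/9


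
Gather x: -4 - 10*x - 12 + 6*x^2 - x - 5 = 6*x^2 - 11*x - 21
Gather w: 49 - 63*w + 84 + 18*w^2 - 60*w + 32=18*w^2 - 123*w + 165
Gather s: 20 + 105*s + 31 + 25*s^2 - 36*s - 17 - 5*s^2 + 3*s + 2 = 20*s^2 + 72*s + 36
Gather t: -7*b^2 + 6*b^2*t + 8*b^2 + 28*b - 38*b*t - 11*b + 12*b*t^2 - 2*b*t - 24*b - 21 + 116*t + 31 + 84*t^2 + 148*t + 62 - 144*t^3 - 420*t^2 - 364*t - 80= b^2 - 7*b - 144*t^3 + t^2*(12*b - 336) + t*(6*b^2 - 40*b - 100) - 8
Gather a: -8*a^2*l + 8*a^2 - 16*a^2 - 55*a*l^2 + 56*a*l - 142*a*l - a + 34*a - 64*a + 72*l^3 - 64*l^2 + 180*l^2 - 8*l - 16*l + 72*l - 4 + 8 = a^2*(-8*l - 8) + a*(-55*l^2 - 86*l - 31) + 72*l^3 + 116*l^2 + 48*l + 4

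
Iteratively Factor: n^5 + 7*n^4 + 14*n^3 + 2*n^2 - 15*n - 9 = (n + 3)*(n^4 + 4*n^3 + 2*n^2 - 4*n - 3) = (n + 1)*(n + 3)*(n^3 + 3*n^2 - n - 3) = (n - 1)*(n + 1)*(n + 3)*(n^2 + 4*n + 3) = (n - 1)*(n + 1)^2*(n + 3)*(n + 3)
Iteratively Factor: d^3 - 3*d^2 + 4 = (d + 1)*(d^2 - 4*d + 4) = (d - 2)*(d + 1)*(d - 2)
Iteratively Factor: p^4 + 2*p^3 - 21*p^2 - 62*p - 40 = (p - 5)*(p^3 + 7*p^2 + 14*p + 8) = (p - 5)*(p + 2)*(p^2 + 5*p + 4) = (p - 5)*(p + 2)*(p + 4)*(p + 1)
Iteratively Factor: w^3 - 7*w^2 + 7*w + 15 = (w - 3)*(w^2 - 4*w - 5) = (w - 3)*(w + 1)*(w - 5)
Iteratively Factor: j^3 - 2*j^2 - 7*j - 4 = (j - 4)*(j^2 + 2*j + 1) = (j - 4)*(j + 1)*(j + 1)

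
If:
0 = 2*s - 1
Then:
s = 1/2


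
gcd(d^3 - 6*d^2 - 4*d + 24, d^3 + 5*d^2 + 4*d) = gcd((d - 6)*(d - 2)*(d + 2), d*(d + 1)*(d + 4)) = 1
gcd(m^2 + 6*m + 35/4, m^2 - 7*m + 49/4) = 1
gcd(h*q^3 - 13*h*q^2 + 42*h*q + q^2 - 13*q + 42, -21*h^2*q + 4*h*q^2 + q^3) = 1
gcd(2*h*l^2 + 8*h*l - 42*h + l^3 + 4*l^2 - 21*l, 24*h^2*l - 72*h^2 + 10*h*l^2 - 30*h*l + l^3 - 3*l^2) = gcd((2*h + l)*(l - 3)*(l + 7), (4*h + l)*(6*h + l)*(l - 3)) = l - 3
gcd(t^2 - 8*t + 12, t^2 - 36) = t - 6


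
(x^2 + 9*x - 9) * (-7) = -7*x^2 - 63*x + 63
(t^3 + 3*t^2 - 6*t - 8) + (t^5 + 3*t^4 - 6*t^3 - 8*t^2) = t^5 + 3*t^4 - 5*t^3 - 5*t^2 - 6*t - 8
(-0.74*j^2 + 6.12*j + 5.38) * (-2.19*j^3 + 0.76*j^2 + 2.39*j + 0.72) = 1.6206*j^5 - 13.9652*j^4 - 8.8996*j^3 + 18.1828*j^2 + 17.2646*j + 3.8736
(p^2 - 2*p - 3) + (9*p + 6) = p^2 + 7*p + 3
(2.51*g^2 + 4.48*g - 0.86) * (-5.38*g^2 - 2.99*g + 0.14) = -13.5038*g^4 - 31.6073*g^3 - 8.417*g^2 + 3.1986*g - 0.1204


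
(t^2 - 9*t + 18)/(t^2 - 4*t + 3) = (t - 6)/(t - 1)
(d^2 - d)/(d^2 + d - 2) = d/(d + 2)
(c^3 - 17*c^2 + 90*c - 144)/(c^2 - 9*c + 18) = c - 8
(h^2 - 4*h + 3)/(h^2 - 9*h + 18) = (h - 1)/(h - 6)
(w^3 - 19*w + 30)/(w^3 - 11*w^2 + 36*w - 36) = (w + 5)/(w - 6)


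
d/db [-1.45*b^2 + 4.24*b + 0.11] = 4.24 - 2.9*b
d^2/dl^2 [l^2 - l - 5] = 2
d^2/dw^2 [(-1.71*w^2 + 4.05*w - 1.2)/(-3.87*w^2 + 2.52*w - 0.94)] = (-2.8421709430404e-14*w^4 - 87.959682*w^3 + 70.509852*w^2 + 18.18126*w - 9.655128)/(57.960603*w^6 - 113.225364*w^5 + 115.963002*w^4 - 71.006544*w^3 + 28.166724*w^2 - 6.680016*w + 0.830584)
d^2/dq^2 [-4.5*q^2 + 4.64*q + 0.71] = -9.00000000000000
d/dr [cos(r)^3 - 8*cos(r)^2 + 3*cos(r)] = (-3*cos(r)^2 + 16*cos(r) - 3)*sin(r)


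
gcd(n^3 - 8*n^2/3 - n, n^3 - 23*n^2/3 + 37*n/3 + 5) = n^2 - 8*n/3 - 1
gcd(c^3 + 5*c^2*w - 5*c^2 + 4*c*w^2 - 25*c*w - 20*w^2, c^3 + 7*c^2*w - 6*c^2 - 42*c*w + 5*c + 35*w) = c - 5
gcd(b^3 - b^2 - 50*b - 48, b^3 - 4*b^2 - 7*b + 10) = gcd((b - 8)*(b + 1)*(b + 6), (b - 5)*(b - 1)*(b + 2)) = 1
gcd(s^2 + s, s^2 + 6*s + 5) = s + 1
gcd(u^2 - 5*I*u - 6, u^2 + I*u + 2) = 1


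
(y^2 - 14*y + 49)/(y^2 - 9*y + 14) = (y - 7)/(y - 2)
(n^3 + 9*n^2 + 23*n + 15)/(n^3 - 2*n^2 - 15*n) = (n^2 + 6*n + 5)/(n*(n - 5))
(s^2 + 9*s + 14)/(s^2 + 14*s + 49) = (s + 2)/(s + 7)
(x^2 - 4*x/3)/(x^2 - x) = (x - 4/3)/(x - 1)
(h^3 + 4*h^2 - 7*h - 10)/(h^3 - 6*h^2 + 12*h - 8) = (h^2 + 6*h + 5)/(h^2 - 4*h + 4)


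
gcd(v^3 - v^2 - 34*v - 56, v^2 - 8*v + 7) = v - 7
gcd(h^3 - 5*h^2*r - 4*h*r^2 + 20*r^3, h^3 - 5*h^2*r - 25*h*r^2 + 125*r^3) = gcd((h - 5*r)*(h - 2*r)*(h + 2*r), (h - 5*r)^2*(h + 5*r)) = -h + 5*r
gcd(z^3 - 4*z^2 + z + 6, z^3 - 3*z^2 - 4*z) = z + 1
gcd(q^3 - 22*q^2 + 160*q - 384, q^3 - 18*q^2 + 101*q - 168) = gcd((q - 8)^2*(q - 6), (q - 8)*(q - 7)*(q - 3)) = q - 8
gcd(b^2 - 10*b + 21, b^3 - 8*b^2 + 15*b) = b - 3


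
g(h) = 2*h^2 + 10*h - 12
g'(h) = 4*h + 10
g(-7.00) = 16.00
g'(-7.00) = -18.00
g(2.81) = 31.89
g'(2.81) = 21.24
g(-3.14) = -23.68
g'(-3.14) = -2.56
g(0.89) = -1.52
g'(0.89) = 13.56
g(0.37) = -8.03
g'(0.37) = 11.48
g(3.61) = 50.16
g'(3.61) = 24.44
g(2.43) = 24.11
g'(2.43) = 19.72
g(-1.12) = -20.69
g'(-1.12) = 5.52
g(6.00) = 120.00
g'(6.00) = 34.00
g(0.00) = -12.00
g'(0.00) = 10.00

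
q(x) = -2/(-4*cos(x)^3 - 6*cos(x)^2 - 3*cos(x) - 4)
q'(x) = -2*(-12*sin(x)*cos(x)^2 - 12*sin(x)*cos(x) - 3*sin(x))/(-4*cos(x)^3 - 6*cos(x)^2 - 3*cos(x) - 4)^2 = 6*(2*cos(x) + 1)^2*sin(x)/(6*cos(x) + 3*cos(2*x) + cos(3*x) + 7)^2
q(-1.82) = 0.56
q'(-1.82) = -0.12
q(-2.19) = 0.57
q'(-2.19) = -0.01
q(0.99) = 0.25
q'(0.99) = 0.34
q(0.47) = 0.14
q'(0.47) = 0.10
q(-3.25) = 0.66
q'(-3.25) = 0.07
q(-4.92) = 0.41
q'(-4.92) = 0.49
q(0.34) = 0.13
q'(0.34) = 0.07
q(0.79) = 0.19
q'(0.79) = 0.23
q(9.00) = 0.62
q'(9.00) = 0.16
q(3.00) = 0.66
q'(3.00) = 0.09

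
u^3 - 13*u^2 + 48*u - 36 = (u - 6)^2*(u - 1)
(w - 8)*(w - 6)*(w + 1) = w^3 - 13*w^2 + 34*w + 48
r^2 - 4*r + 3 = (r - 3)*(r - 1)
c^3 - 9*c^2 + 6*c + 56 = (c - 7)*(c - 4)*(c + 2)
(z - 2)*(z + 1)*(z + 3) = z^3 + 2*z^2 - 5*z - 6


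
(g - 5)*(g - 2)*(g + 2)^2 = g^4 - 3*g^3 - 14*g^2 + 12*g + 40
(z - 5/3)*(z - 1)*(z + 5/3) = z^3 - z^2 - 25*z/9 + 25/9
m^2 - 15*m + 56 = (m - 8)*(m - 7)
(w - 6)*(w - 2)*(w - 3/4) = w^3 - 35*w^2/4 + 18*w - 9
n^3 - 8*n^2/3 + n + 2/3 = (n - 2)*(n - 1)*(n + 1/3)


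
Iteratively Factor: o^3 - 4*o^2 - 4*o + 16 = (o + 2)*(o^2 - 6*o + 8) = (o - 4)*(o + 2)*(o - 2)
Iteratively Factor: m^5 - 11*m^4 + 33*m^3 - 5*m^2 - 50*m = (m)*(m^4 - 11*m^3 + 33*m^2 - 5*m - 50) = m*(m - 5)*(m^3 - 6*m^2 + 3*m + 10) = m*(m - 5)^2*(m^2 - m - 2) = m*(m - 5)^2*(m - 2)*(m + 1)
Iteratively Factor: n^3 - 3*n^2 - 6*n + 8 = (n - 4)*(n^2 + n - 2) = (n - 4)*(n + 2)*(n - 1)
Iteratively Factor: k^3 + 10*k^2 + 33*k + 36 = (k + 3)*(k^2 + 7*k + 12) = (k + 3)^2*(k + 4)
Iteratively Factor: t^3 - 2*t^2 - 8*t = (t + 2)*(t^2 - 4*t) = t*(t + 2)*(t - 4)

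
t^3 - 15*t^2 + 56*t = t*(t - 8)*(t - 7)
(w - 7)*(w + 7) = w^2 - 49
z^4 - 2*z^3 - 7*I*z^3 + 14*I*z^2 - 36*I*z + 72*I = (z - 2)*(z - 6*I)*(z - 3*I)*(z + 2*I)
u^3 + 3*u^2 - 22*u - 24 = (u - 4)*(u + 1)*(u + 6)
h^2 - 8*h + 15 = (h - 5)*(h - 3)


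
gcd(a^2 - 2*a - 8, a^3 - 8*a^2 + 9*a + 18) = 1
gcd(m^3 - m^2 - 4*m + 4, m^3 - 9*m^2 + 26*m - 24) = m - 2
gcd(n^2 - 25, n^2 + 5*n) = n + 5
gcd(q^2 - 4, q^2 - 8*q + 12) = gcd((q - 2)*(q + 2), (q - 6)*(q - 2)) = q - 2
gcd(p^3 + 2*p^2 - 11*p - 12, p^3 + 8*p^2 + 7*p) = p + 1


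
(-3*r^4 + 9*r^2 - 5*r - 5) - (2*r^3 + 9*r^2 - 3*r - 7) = -3*r^4 - 2*r^3 - 2*r + 2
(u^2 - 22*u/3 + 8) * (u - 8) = u^3 - 46*u^2/3 + 200*u/3 - 64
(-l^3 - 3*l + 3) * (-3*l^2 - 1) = 3*l^5 + 10*l^3 - 9*l^2 + 3*l - 3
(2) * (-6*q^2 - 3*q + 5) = -12*q^2 - 6*q + 10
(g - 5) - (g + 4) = -9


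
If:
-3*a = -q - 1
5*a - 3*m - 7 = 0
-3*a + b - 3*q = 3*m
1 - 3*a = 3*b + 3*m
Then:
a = 38/59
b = 56/59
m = -223/177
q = 55/59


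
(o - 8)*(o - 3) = o^2 - 11*o + 24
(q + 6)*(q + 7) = q^2 + 13*q + 42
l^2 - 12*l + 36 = (l - 6)^2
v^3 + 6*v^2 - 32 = (v - 2)*(v + 4)^2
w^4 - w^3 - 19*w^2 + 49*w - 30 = (w - 3)*(w - 2)*(w - 1)*(w + 5)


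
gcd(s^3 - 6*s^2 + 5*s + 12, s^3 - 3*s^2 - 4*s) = s^2 - 3*s - 4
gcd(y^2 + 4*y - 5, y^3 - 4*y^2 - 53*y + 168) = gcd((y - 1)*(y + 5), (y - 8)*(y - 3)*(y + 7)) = 1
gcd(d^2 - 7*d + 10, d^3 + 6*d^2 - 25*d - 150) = d - 5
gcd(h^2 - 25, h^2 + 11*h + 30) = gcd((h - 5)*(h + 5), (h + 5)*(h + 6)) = h + 5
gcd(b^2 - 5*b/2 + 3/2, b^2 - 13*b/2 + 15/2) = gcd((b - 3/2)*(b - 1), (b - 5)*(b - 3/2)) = b - 3/2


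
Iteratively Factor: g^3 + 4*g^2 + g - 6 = (g + 2)*(g^2 + 2*g - 3) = (g + 2)*(g + 3)*(g - 1)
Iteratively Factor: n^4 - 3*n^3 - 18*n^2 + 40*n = (n)*(n^3 - 3*n^2 - 18*n + 40) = n*(n + 4)*(n^2 - 7*n + 10) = n*(n - 5)*(n + 4)*(n - 2)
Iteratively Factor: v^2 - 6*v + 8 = (v - 2)*(v - 4)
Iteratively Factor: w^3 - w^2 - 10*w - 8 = (w - 4)*(w^2 + 3*w + 2) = (w - 4)*(w + 1)*(w + 2)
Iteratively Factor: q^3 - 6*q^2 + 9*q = (q)*(q^2 - 6*q + 9) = q*(q - 3)*(q - 3)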